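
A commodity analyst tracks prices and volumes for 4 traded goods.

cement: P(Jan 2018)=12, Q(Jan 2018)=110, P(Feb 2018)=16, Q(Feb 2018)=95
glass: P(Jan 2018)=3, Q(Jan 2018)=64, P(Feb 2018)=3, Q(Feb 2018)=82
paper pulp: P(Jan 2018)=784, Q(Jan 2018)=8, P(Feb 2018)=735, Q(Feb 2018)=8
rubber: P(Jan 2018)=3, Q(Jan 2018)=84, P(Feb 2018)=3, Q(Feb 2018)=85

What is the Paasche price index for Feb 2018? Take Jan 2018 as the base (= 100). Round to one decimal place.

99.8

Paasche price index uses current-period quantities as weights.
ΣP(Feb 2018)·Q(Feb 2018) = 16×95 + 3×82 + 735×8 + 3×85 = 1520 + 246 + 5880 + 255 = 7901
ΣP(Jan 2018)·Q(Feb 2018) = 12×95 + 3×82 + 784×8 + 3×85 = 1140 + 246 + 6272 + 255 = 7913
Index = 7901 / 7913 × 100 = 99.8484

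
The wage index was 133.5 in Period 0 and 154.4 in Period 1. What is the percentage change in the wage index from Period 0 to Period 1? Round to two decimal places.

Change = (154.4 − 133.5) / 133.5 × 100
       = 20.9 / 133.5 × 100 = 15.6554%

15.66%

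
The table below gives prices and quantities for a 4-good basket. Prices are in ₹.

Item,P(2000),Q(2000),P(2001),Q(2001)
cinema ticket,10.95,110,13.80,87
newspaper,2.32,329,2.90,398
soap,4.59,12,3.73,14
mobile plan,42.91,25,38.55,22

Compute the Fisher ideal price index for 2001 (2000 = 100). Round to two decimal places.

112.65

Laspeyres component (base-period weights):
ΣP(2001)Q(2000) = 13.80×110 + 2.90×329 + 3.73×12 + 38.55×25 = 1518 + 954.1 + 44.76 + 963.75 = 3480.61
ΣP(2000)Q(2000) = 10.95×110 + 2.32×329 + 4.59×12 + 42.91×25 = 1204.5 + 763.28 + 55.08 + 1072.75 = 3095.61
L = 3480.61 / 3095.61 × 100 = 112.4370
Paasche component (current-period weights):
ΣP(2001)Q(2001) = 13.80×87 + 2.90×398 + 3.73×14 + 38.55×22 = 1200.6 + 1154.2 + 52.22 + 848.1 = 3255.12
ΣP(2000)Q(2001) = 10.95×87 + 2.32×398 + 4.59×14 + 42.91×22 = 952.65 + 923.36 + 64.26 + 944.02 = 2884.29
P = 3255.12 / 2884.29 × 100 = 112.8569
Fisher = √(L × P) = √(112.4370 × 112.8569) = 112.6467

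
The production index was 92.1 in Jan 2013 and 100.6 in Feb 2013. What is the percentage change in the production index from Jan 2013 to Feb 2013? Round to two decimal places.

Change = (100.6 − 92.1) / 92.1 × 100
       = 8.5 / 92.1 × 100 = 9.2291%

9.23%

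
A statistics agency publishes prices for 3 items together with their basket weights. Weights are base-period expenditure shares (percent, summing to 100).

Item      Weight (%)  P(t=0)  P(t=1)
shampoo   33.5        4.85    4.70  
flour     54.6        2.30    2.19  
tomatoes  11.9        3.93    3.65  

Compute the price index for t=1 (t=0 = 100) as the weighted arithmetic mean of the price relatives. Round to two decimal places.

95.50

shampoo: 33.5 × (4.70/4.85) = 33.5 × 0.969072 = 32.4639
flour: 54.6 × (2.19/2.30) = 54.6 × 0.952174 = 51.9887
tomatoes: 11.9 × (3.65/3.93) = 11.9 × 0.928753 = 11.0522
Index = Σ wᵢ·(p₁ᵢ/p₀ᵢ) = 32.4639 + 51.9887 + 11.0522 = 95.5048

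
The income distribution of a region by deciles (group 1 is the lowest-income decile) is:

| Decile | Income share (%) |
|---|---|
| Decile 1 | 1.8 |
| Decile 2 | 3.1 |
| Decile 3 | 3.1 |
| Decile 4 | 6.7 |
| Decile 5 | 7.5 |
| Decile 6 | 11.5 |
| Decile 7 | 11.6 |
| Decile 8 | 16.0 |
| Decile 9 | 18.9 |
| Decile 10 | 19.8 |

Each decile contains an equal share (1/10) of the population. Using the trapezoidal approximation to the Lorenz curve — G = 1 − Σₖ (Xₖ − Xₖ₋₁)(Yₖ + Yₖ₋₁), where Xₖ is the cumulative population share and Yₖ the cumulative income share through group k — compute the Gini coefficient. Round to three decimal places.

0.356

Cumulative income shares Yₖ: 0.0180, 0.0490, 0.0800, 0.1470, 0.2220, 0.3370, 0.4530, 0.6130, 0.8020, 1.0000
Σ (Xₖ−Xₖ₋₁)(Yₖ+Yₖ₋₁) = (1/10)(0.0180+0.0000) + (1/10)(0.0490+0.0180) + (1/10)(0.0800+0.0490) + (1/10)(0.1470+0.0800) + (1/10)(0.2220+0.1470) + (1/10)(0.3370+0.2220) + (1/10)(0.4530+0.3370) + (1/10)(0.6130+0.4530) + (1/10)(0.8020+0.6130) + (1/10)(1.0000+0.8020)
  = 0.0018 + 0.0067 + 0.0129 + 0.0227 + 0.0369 + 0.0559 + 0.0790 + 0.1066 + 0.1415 + 0.1802 = 0.6442
G = 1 − 0.6442 = 0.3558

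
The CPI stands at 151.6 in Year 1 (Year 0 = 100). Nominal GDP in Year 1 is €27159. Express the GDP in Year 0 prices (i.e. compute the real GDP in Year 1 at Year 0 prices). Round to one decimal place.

Real = Nominal ÷ (Index/100) = 27159 ÷ (151.6/100)
     = 27159 ÷ 1.516 = 17914.9077

17914.9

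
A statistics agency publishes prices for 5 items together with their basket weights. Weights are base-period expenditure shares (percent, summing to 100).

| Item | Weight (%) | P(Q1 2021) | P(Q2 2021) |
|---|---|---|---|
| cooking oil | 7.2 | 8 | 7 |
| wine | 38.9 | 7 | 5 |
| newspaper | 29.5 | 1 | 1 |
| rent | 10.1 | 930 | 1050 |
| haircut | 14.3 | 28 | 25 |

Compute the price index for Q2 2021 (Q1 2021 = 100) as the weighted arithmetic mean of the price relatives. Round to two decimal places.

87.76

cooking oil: 7.2 × (7/8) = 7.2 × 0.875000 = 6.3000
wine: 38.9 × (5/7) = 38.9 × 0.714286 = 27.7857
newspaper: 29.5 × (1/1) = 29.5 × 1.000000 = 29.5000
rent: 10.1 × (1050/930) = 10.1 × 1.129032 = 11.4032
haircut: 14.3 × (25/28) = 14.3 × 0.892857 = 12.7679
Index = Σ wᵢ·(p₁ᵢ/p₀ᵢ) = 6.3000 + 27.7857 + 29.5000 + 11.4032 + 12.7679 = 87.7568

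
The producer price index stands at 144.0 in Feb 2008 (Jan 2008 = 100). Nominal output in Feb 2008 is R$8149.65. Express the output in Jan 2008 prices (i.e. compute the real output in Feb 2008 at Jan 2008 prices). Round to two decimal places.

Real = Nominal ÷ (Index/100) = 8149.65 ÷ (144.0/100)
     = 8149.65 ÷ 1.440 = 5659.4792

5659.48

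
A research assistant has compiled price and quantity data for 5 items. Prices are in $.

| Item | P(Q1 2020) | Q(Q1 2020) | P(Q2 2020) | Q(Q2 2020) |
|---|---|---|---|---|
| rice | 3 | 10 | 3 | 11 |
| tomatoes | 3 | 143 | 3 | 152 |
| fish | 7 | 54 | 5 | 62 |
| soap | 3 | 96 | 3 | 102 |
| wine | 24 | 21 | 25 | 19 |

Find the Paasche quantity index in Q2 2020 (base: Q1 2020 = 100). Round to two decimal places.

Paasche quantity index uses current-period prices as weights.
ΣP(Q2 2020)·Q(Q2 2020) = 3×11 + 3×152 + 5×62 + 3×102 + 25×19 = 33 + 456 + 310 + 306 + 475 = 1580
ΣP(Q2 2020)·Q(Q1 2020) = 3×10 + 3×143 + 5×54 + 3×96 + 25×21 = 30 + 429 + 270 + 288 + 525 = 1542
Index = 1580 / 1542 × 100 = 102.4643

102.46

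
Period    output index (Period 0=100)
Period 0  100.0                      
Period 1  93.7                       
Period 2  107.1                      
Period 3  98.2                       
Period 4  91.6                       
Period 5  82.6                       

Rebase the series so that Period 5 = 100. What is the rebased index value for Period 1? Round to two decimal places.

113.44

Rebased(Period 1) = 93.7 / 82.6 × 100 = 113.4383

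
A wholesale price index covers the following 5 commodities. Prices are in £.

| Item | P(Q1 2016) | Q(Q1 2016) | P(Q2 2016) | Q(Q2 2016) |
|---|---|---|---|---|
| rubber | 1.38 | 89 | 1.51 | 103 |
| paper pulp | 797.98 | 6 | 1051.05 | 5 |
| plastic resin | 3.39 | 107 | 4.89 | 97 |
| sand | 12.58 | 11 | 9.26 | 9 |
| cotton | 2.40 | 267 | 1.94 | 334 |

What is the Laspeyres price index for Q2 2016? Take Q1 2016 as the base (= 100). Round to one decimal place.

Laspeyres price index uses base-period quantities as weights.
ΣP(Q2 2016)·Q(Q1 2016) = 1.51×89 + 1051.05×6 + 4.89×107 + 9.26×11 + 1.94×267 = 134.39 + 6306.3 + 523.23 + 101.86 + 517.98 = 7583.76
ΣP(Q1 2016)·Q(Q1 2016) = 1.38×89 + 797.98×6 + 3.39×107 + 12.58×11 + 2.40×267 = 122.82 + 4787.88 + 362.73 + 138.38 + 640.8 = 6052.61
Index = 7583.76 / 6052.61 × 100 = 125.2974

125.3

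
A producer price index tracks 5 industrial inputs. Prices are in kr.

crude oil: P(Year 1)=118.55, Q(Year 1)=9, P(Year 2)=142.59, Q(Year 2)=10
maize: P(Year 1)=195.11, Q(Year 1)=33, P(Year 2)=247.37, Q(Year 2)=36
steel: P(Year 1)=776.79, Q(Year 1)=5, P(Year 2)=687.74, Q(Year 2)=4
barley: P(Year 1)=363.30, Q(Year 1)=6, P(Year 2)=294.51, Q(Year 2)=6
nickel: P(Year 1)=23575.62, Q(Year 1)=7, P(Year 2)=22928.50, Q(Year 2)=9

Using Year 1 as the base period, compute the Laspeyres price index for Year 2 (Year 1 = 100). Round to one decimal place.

Laspeyres price index uses base-period quantities as weights.
ΣP(Year 2)·Q(Year 1) = 142.59×9 + 247.37×33 + 687.74×5 + 294.51×6 + 22928.50×7 = 1283.31 + 8163.21 + 3438.7 + 1767.06 + 160499.5 = 175151.78
ΣP(Year 1)·Q(Year 1) = 118.55×9 + 195.11×33 + 776.79×5 + 363.30×6 + 23575.62×7 = 1066.95 + 6438.63 + 3883.95 + 2179.8 + 165029.34 = 178598.67
Index = 175151.78 / 178598.67 × 100 = 98.0700

98.1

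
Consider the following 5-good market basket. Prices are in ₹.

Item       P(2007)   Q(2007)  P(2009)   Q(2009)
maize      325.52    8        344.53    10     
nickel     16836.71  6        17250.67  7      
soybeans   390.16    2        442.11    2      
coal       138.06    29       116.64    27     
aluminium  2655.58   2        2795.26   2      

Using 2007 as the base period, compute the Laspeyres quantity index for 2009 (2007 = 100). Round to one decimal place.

115.1

Laspeyres quantity index uses base-period prices as weights.
ΣP(2007)·Q(2009) = 325.52×10 + 16836.71×7 + 390.16×2 + 138.06×27 + 2655.58×2 = 3255.2 + 117856.97 + 780.32 + 3727.62 + 5311.16 = 130931.27
ΣP(2007)·Q(2007) = 325.52×8 + 16836.71×6 + 390.16×2 + 138.06×29 + 2655.58×2 = 2604.16 + 101020.26 + 780.32 + 4003.74 + 5311.16 = 113719.64
Index = 130931.27 / 113719.64 × 100 = 115.1351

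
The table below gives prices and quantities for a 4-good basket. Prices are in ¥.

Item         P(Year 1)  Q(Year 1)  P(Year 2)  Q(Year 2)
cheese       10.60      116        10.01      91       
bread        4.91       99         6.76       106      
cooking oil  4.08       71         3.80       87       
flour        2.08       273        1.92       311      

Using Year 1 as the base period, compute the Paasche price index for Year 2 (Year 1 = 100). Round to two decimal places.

102.75

Paasche price index uses current-period quantities as weights.
ΣP(Year 2)·Q(Year 2) = 10.01×91 + 6.76×106 + 3.80×87 + 1.92×311 = 910.91 + 716.56 + 330.6 + 597.12 = 2555.19
ΣP(Year 1)·Q(Year 2) = 10.60×91 + 4.91×106 + 4.08×87 + 2.08×311 = 964.6 + 520.46 + 354.96 + 646.88 = 2486.9
Index = 2555.19 / 2486.9 × 100 = 102.7460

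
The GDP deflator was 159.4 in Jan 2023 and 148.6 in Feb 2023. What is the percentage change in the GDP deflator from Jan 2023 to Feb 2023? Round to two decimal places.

-6.78%

Change = (148.6 − 159.4) / 159.4 × 100
       = -10.8 / 159.4 × 100 = -6.7754%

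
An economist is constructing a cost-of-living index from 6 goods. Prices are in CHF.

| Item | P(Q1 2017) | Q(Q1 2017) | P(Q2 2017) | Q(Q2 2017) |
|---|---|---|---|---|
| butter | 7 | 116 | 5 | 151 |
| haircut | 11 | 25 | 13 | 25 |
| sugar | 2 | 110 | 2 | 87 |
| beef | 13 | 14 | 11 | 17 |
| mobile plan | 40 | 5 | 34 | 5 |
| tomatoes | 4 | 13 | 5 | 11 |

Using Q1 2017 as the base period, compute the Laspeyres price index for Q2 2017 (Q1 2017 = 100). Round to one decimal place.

Laspeyres price index uses base-period quantities as weights.
ΣP(Q2 2017)·Q(Q1 2017) = 5×116 + 13×25 + 2×110 + 11×14 + 34×5 + 5×13 = 580 + 325 + 220 + 154 + 170 + 65 = 1514
ΣP(Q1 2017)·Q(Q1 2017) = 7×116 + 11×25 + 2×110 + 13×14 + 40×5 + 4×13 = 812 + 275 + 220 + 182 + 200 + 52 = 1741
Index = 1514 / 1741 × 100 = 86.9615

87.0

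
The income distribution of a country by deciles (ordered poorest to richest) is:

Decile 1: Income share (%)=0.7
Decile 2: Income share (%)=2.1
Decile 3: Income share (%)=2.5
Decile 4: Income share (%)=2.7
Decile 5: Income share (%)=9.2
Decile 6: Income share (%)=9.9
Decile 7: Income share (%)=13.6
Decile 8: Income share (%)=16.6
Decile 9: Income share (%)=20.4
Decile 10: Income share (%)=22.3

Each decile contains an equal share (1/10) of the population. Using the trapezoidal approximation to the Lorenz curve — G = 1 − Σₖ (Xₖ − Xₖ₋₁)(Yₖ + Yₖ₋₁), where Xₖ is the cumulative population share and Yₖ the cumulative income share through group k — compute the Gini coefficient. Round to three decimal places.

0.426

Cumulative income shares Yₖ: 0.0070, 0.0280, 0.0530, 0.0800, 0.1720, 0.2710, 0.4070, 0.5730, 0.7770, 1.0000
Σ (Xₖ−Xₖ₋₁)(Yₖ+Yₖ₋₁) = (1/10)(0.0070+0.0000) + (1/10)(0.0280+0.0070) + (1/10)(0.0530+0.0280) + (1/10)(0.0800+0.0530) + (1/10)(0.1720+0.0800) + (1/10)(0.2710+0.1720) + (1/10)(0.4070+0.2710) + (1/10)(0.5730+0.4070) + (1/10)(0.7770+0.5730) + (1/10)(1.0000+0.7770)
  = 0.0007 + 0.0035 + 0.0081 + 0.0133 + 0.0252 + 0.0443 + 0.0678 + 0.0980 + 0.1350 + 0.1777 = 0.5736
G = 1 − 0.5736 = 0.4264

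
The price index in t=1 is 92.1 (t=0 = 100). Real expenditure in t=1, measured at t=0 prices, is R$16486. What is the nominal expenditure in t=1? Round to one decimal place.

Nominal = Real × (Index/100) = 16486 × (92.1/100)
        = 16486 × 0.921 = 15183.6060

15183.6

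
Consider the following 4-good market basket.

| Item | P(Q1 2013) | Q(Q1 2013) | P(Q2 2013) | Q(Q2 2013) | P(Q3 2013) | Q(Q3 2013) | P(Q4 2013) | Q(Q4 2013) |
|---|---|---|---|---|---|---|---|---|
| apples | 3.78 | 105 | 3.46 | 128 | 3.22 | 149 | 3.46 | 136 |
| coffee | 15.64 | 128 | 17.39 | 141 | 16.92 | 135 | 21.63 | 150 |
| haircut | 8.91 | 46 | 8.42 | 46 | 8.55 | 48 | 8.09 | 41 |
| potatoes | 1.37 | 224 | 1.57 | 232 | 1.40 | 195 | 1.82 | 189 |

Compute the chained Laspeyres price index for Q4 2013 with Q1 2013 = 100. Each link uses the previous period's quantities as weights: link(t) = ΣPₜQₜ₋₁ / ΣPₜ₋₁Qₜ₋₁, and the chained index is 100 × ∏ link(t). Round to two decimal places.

124.86

Link Q1 2013→Q2 2013:
ΣP(Q2 2013)Q(Q1 2013) = 3.46×105 + 17.39×128 + 8.42×46 + 1.57×224 = 363.3 + 2225.92 + 387.32 + 351.68 = 3328.22
ΣP(Q1 2013)Q(Q1 2013) = 3.78×105 + 15.64×128 + 8.91×46 + 1.37×224 = 396.9 + 2001.92 + 409.86 + 306.88 = 3115.56
link = 3328.22/3115.56 = 1.068257
Link Q2 2013→Q3 2013:
ΣP(Q3 2013)Q(Q2 2013) = 3.22×128 + 16.92×141 + 8.55×46 + 1.40×232 = 412.16 + 2385.72 + 393.3 + 324.8 = 3515.98
ΣP(Q2 2013)Q(Q2 2013) = 3.46×128 + 17.39×141 + 8.42×46 + 1.57×232 = 442.88 + 2451.99 + 387.32 + 364.24 = 3646.43
link = 3515.98/3646.43 = 0.964225
Link Q3 2013→Q4 2013:
ΣP(Q4 2013)Q(Q3 2013) = 3.46×149 + 21.63×135 + 8.09×48 + 1.82×195 = 515.54 + 2920.05 + 388.32 + 354.9 = 4178.81
ΣP(Q3 2013)Q(Q3 2013) = 3.22×149 + 16.92×135 + 8.55×48 + 1.40×195 = 479.78 + 2284.2 + 410.4 + 273 = 3447.38
link = 4178.81/3447.38 = 1.212170
Chained index = 100 × 1.068257 × 0.964225 × 1.212170 = 124.8584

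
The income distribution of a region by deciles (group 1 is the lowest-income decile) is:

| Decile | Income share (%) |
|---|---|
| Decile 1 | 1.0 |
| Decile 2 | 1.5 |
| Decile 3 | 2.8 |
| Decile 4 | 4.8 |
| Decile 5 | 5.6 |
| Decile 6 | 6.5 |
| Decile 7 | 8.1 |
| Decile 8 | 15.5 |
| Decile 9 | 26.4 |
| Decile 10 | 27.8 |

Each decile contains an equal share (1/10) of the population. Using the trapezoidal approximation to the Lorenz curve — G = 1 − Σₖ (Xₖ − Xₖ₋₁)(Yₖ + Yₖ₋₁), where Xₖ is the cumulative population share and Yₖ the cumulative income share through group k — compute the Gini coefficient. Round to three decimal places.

Cumulative income shares Yₖ: 0.0100, 0.0250, 0.0530, 0.1010, 0.1570, 0.2220, 0.3030, 0.4580, 0.7220, 1.0000
Σ (Xₖ−Xₖ₋₁)(Yₖ+Yₖ₋₁) = (1/10)(0.0100+0.0000) + (1/10)(0.0250+0.0100) + (1/10)(0.0530+0.0250) + (1/10)(0.1010+0.0530) + (1/10)(0.1570+0.1010) + (1/10)(0.2220+0.1570) + (1/10)(0.3030+0.2220) + (1/10)(0.4580+0.3030) + (1/10)(0.7220+0.4580) + (1/10)(1.0000+0.7220)
  = 0.0010 + 0.0035 + 0.0078 + 0.0154 + 0.0258 + 0.0379 + 0.0525 + 0.0761 + 0.1180 + 0.1722 = 0.5102
G = 1 − 0.5102 = 0.4898

0.490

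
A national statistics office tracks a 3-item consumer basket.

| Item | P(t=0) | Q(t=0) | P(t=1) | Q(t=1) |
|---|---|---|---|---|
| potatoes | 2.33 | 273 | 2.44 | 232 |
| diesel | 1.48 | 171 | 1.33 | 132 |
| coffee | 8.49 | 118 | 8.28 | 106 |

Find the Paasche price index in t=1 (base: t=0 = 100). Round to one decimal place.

Paasche price index uses current-period quantities as weights.
ΣP(t=1)·Q(t=1) = 2.44×232 + 1.33×132 + 8.28×106 = 566.08 + 175.56 + 877.68 = 1619.32
ΣP(t=0)·Q(t=1) = 2.33×232 + 1.48×132 + 8.49×106 = 540.56 + 195.36 + 899.94 = 1635.86
Index = 1619.32 / 1635.86 × 100 = 98.9889

99.0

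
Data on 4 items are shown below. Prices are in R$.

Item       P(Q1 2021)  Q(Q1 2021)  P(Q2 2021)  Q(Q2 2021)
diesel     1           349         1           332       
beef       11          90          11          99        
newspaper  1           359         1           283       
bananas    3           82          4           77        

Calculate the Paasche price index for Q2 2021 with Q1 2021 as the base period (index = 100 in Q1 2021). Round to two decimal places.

103.98

Paasche price index uses current-period quantities as weights.
ΣP(Q2 2021)·Q(Q2 2021) = 1×332 + 11×99 + 1×283 + 4×77 = 332 + 1089 + 283 + 308 = 2012
ΣP(Q1 2021)·Q(Q2 2021) = 1×332 + 11×99 + 1×283 + 3×77 = 332 + 1089 + 283 + 231 = 1935
Index = 2012 / 1935 × 100 = 103.9793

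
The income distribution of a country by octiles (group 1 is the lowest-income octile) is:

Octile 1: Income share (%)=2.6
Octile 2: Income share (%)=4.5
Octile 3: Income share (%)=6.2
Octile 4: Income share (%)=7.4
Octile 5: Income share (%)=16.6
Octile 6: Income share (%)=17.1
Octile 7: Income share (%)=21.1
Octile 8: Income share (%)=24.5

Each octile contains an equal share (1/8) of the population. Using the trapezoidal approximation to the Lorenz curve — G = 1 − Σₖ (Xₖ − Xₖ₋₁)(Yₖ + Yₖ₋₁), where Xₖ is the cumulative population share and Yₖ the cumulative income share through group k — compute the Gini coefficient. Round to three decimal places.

0.348

Cumulative income shares Yₖ: 0.0260, 0.0710, 0.1330, 0.2070, 0.3730, 0.5440, 0.7550, 1.0000
Σ (Xₖ−Xₖ₋₁)(Yₖ+Yₖ₋₁) = (1/8)(0.0260+0.0000) + (1/8)(0.0710+0.0260) + (1/8)(0.1330+0.0710) + (1/8)(0.2070+0.1330) + (1/8)(0.3730+0.2070) + (1/8)(0.5440+0.3730) + (1/8)(0.7550+0.5440) + (1/8)(1.0000+0.7550)
  = 0.0033 + 0.0121 + 0.0255 + 0.0425 + 0.0725 + 0.1146 + 0.1624 + 0.2194 = 0.6523
G = 1 − 0.6523 = 0.3477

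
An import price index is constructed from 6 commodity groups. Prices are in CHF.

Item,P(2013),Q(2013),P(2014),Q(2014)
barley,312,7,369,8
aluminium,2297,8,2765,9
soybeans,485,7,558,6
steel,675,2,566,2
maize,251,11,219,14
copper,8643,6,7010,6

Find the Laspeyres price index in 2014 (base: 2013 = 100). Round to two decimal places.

92.85

Laspeyres price index uses base-period quantities as weights.
ΣP(2014)·Q(2013) = 369×7 + 2765×8 + 558×7 + 566×2 + 219×11 + 7010×6 = 2583 + 22120 + 3906 + 1132 + 2409 + 42060 = 74210
ΣP(2013)·Q(2013) = 312×7 + 2297×8 + 485×7 + 675×2 + 251×11 + 8643×6 = 2184 + 18376 + 3395 + 1350 + 2761 + 51858 = 79924
Index = 74210 / 79924 × 100 = 92.8507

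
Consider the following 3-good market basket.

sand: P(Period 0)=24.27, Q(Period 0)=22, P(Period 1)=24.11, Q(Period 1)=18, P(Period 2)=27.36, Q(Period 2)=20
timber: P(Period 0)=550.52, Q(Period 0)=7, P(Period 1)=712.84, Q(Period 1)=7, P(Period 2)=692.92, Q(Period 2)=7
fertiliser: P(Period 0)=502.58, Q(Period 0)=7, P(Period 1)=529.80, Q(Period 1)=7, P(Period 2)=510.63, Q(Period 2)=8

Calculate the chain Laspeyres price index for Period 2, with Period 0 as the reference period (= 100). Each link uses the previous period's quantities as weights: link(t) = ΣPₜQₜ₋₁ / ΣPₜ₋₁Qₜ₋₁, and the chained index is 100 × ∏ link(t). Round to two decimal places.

113.99

Link Period 0→Period 1:
ΣP(Period 1)Q(Period 0) = 24.11×22 + 712.84×7 + 529.80×7 = 530.42 + 4989.88 + 3708.6 = 9228.9
ΣP(Period 0)Q(Period 0) = 24.27×22 + 550.52×7 + 502.58×7 = 533.94 + 3853.64 + 3518.06 = 7905.64
link = 9228.9/7905.64 = 1.167382
Link Period 1→Period 2:
ΣP(Period 2)Q(Period 1) = 27.36×18 + 692.92×7 + 510.63×7 = 492.48 + 4850.44 + 3574.41 = 8917.33
ΣP(Period 1)Q(Period 1) = 24.11×18 + 712.84×7 + 529.80×7 = 433.98 + 4989.88 + 3708.6 = 9132.46
link = 8917.33/9132.46 = 0.976443
Chained index = 100 × 1.167382 × 0.976443 = 113.9882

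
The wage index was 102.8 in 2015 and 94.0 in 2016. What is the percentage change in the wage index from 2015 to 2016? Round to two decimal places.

Change = (94.0 − 102.8) / 102.8 × 100
       = -8.8 / 102.8 × 100 = -8.5603%

-8.56%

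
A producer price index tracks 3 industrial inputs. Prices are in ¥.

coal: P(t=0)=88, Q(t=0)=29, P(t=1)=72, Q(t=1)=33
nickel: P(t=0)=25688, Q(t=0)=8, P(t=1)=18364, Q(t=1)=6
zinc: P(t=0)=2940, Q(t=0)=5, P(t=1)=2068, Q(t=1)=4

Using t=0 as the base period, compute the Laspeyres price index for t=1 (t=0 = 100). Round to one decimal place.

Laspeyres price index uses base-period quantities as weights.
ΣP(t=1)·Q(t=0) = 72×29 + 18364×8 + 2068×5 = 2088 + 146912 + 10340 = 159340
ΣP(t=0)·Q(t=0) = 88×29 + 25688×8 + 2940×5 = 2552 + 205504 + 14700 = 222756
Index = 159340 / 222756 × 100 = 71.5312

71.5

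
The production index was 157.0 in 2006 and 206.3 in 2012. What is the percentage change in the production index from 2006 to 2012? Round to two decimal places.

31.40%

Change = (206.3 − 157.0) / 157.0 × 100
       = 49.3 / 157.0 × 100 = 31.4013%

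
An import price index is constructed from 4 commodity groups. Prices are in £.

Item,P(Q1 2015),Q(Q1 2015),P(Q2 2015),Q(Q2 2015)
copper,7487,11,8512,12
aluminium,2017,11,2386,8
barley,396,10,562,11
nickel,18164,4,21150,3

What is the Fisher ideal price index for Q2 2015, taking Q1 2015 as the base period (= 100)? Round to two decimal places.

115.88

Laspeyres component (base-period weights):
ΣP(Q2 2015)Q(Q1 2015) = 8512×11 + 2386×11 + 562×10 + 21150×4 = 93632 + 26246 + 5620 + 84600 = 210098
ΣP(Q1 2015)Q(Q1 2015) = 7487×11 + 2017×11 + 396×10 + 18164×4 = 82357 + 22187 + 3960 + 72656 = 181160
L = 210098 / 181160 × 100 = 115.9737
Paasche component (current-period weights):
ΣP(Q2 2015)Q(Q2 2015) = 8512×12 + 2386×8 + 562×11 + 21150×3 = 102144 + 19088 + 6182 + 63450 = 190864
ΣP(Q1 2015)Q(Q2 2015) = 7487×12 + 2017×8 + 396×11 + 18164×3 = 89844 + 16136 + 4356 + 54492 = 164828
P = 190864 / 164828 × 100 = 115.7959
Fisher = √(L × P) = √(115.9737 × 115.7959) = 115.8848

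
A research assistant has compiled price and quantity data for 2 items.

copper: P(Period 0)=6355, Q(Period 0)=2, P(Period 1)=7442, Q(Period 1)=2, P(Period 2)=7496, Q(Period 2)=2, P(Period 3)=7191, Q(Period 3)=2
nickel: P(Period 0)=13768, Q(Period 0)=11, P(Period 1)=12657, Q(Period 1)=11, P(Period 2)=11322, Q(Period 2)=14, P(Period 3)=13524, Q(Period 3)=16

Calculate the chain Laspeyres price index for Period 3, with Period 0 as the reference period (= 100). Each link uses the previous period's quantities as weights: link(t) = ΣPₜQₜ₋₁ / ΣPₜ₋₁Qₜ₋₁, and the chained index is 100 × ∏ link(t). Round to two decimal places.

99.80

Link Period 0→Period 1:
ΣP(Period 1)Q(Period 0) = 7442×2 + 12657×11 = 14884 + 139227 = 154111
ΣP(Period 0)Q(Period 0) = 6355×2 + 13768×11 = 12710 + 151448 = 164158
link = 154111/164158 = 0.938797
Link Period 1→Period 2:
ΣP(Period 2)Q(Period 1) = 7496×2 + 11322×11 = 14992 + 124542 = 139534
ΣP(Period 1)Q(Period 1) = 7442×2 + 12657×11 = 14884 + 139227 = 154111
link = 139534/154111 = 0.905412
Link Period 2→Period 3:
ΣP(Period 3)Q(Period 2) = 7191×2 + 13524×14 = 14382 + 189336 = 203718
ΣP(Period 2)Q(Period 2) = 7496×2 + 11322×14 = 14992 + 158508 = 173500
link = 203718/173500 = 1.174167
Chained index = 100 × 0.938797 × 0.905412 × 1.174167 = 99.8040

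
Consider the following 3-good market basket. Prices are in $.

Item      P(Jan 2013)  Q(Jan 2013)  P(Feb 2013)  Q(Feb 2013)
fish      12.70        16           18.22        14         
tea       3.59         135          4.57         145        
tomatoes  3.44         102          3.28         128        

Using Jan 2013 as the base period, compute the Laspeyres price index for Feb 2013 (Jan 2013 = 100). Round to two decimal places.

119.67

Laspeyres price index uses base-period quantities as weights.
ΣP(Feb 2013)·Q(Jan 2013) = 18.22×16 + 4.57×135 + 3.28×102 = 291.52 + 616.95 + 334.56 = 1243.03
ΣP(Jan 2013)·Q(Jan 2013) = 12.70×16 + 3.59×135 + 3.44×102 = 203.2 + 484.65 + 350.88 = 1038.73
Index = 1243.03 / 1038.73 × 100 = 119.6682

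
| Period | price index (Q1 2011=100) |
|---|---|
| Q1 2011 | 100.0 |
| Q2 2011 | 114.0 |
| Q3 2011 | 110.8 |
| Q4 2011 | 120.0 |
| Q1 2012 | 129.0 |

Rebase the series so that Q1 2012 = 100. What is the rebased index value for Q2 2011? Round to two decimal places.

Rebased(Q2 2011) = 114.0 / 129.0 × 100 = 88.3721

88.37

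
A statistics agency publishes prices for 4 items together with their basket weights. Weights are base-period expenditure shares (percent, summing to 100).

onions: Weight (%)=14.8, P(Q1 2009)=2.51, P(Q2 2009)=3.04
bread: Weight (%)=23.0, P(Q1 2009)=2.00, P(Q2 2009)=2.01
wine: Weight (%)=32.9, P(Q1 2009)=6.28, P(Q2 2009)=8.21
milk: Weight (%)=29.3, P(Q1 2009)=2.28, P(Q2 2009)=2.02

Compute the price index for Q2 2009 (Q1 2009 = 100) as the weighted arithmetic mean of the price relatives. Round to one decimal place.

110.0

onions: 14.8 × (3.04/2.51) = 14.8 × 1.211155 = 17.9251
bread: 23.0 × (2.01/2.00) = 23.0 × 1.005000 = 23.1150
wine: 32.9 × (8.21/6.28) = 32.9 × 1.307325 = 43.0110
milk: 29.3 × (2.02/2.28) = 29.3 × 0.885965 = 25.9588
Index = Σ wᵢ·(p₁ᵢ/p₀ᵢ) = 17.9251 + 23.1150 + 43.0110 + 25.9588 = 110.0099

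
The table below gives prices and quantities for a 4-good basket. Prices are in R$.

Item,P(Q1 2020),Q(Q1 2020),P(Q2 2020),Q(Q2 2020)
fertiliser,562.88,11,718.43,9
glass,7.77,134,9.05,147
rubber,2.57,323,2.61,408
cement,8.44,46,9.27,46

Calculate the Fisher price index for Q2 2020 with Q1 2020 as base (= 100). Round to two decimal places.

122.18

Laspeyres component (base-period weights):
ΣP(Q2 2020)Q(Q1 2020) = 718.43×11 + 9.05×134 + 2.61×323 + 9.27×46 = 7902.73 + 1212.7 + 843.03 + 426.42 = 10384.88
ΣP(Q1 2020)Q(Q1 2020) = 562.88×11 + 7.77×134 + 2.57×323 + 8.44×46 = 6191.68 + 1041.18 + 830.11 + 388.24 = 8451.21
L = 10384.88 / 8451.21 × 100 = 122.8804
Paasche component (current-period weights):
ΣP(Q2 2020)Q(Q2 2020) = 718.43×9 + 9.05×147 + 2.61×408 + 9.27×46 = 6465.87 + 1330.35 + 1064.88 + 426.42 = 9287.52
ΣP(Q1 2020)Q(Q2 2020) = 562.88×9 + 7.77×147 + 2.57×408 + 8.44×46 = 5065.92 + 1142.19 + 1048.56 + 388.24 = 7644.91
P = 9287.52 / 7644.91 × 100 = 121.4863
Fisher = √(L × P) = √(122.8804 × 121.4863) = 122.1814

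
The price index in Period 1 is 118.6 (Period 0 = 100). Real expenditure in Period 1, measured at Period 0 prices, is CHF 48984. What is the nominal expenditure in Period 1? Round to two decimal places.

Nominal = Real × (Index/100) = 48984 × (118.6/100)
        = 48984 × 1.186 = 58095.0240

58095.02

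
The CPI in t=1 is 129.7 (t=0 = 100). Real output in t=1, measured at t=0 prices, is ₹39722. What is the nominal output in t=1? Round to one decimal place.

51519.4

Nominal = Real × (Index/100) = 39722 × (129.7/100)
        = 39722 × 1.297 = 51519.4340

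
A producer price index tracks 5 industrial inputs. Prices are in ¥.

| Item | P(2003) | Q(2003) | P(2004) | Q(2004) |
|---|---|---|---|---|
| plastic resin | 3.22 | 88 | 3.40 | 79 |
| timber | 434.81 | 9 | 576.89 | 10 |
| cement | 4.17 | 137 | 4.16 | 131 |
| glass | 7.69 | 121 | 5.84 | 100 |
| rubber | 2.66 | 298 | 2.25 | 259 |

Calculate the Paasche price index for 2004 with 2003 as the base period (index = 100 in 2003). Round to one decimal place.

Paasche price index uses current-period quantities as weights.
ΣP(2004)·Q(2004) = 3.40×79 + 576.89×10 + 4.16×131 + 5.84×100 + 2.25×259 = 268.6 + 5768.9 + 544.96 + 584 + 582.75 = 7749.21
ΣP(2003)·Q(2004) = 3.22×79 + 434.81×10 + 4.17×131 + 7.69×100 + 2.66×259 = 254.38 + 4348.1 + 546.27 + 769 + 688.94 = 6606.69
Index = 7749.21 / 6606.69 × 100 = 117.2934

117.3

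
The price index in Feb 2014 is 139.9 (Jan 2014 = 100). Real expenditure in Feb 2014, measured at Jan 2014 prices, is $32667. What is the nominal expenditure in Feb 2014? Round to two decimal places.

Nominal = Real × (Index/100) = 32667 × (139.9/100)
        = 32667 × 1.399 = 45701.1330

45701.13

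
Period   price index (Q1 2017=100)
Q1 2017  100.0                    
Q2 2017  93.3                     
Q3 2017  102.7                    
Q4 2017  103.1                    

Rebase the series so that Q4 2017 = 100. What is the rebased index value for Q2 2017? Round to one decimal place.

90.5

Rebased(Q2 2017) = 93.3 / 103.1 × 100 = 90.4947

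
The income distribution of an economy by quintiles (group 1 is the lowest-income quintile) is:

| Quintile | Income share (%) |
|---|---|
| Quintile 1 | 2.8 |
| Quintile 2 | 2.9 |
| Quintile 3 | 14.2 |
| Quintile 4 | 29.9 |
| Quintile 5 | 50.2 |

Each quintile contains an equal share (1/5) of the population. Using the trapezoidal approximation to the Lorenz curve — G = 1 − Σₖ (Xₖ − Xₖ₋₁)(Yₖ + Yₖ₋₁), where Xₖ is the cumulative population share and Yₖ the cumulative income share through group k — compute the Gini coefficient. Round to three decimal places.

Cumulative income shares Yₖ: 0.0280, 0.0570, 0.1990, 0.4980, 1.0000
Σ (Xₖ−Xₖ₋₁)(Yₖ+Yₖ₋₁) = (1/5)(0.0280+0.0000) + (1/5)(0.0570+0.0280) + (1/5)(0.1990+0.0570) + (1/5)(0.4980+0.1990) + (1/5)(1.0000+0.4980)
  = 0.0056 + 0.0170 + 0.0512 + 0.1394 + 0.2996 = 0.5128
G = 1 − 0.5128 = 0.4872

0.487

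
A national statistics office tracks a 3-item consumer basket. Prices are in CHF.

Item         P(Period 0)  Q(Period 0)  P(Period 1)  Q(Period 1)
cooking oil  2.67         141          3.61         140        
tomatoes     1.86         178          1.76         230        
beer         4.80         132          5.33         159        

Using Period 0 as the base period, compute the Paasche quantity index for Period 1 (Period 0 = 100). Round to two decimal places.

115.19

Paasche quantity index uses current-period prices as weights.
ΣP(Period 1)·Q(Period 1) = 3.61×140 + 1.76×230 + 5.33×159 = 505.4 + 404.8 + 847.47 = 1757.67
ΣP(Period 1)·Q(Period 0) = 3.61×141 + 1.76×178 + 5.33×132 = 509.01 + 313.28 + 703.56 = 1525.85
Index = 1757.67 / 1525.85 × 100 = 115.1928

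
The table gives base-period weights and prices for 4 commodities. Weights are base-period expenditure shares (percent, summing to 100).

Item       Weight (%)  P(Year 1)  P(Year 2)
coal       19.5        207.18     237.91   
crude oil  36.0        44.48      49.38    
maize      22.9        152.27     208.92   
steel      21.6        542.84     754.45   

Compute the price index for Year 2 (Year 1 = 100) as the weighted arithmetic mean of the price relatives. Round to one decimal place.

coal: 19.5 × (237.91/207.18) = 19.5 × 1.148325 = 22.3923
crude oil: 36.0 × (49.38/44.48) = 36.0 × 1.110162 = 39.9658
maize: 22.9 × (208.92/152.27) = 22.9 × 1.372037 = 31.4196
steel: 21.6 × (754.45/542.84) = 21.6 × 1.389820 = 30.0201
Index = Σ wᵢ·(p₁ᵢ/p₀ᵢ) = 22.3923 + 39.9658 + 31.4196 + 30.0201 = 123.7979

123.8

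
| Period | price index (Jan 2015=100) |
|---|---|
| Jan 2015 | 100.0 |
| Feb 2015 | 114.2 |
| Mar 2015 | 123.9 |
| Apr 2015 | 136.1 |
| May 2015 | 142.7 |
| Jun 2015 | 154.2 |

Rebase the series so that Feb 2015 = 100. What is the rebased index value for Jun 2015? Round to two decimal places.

135.03

Rebased(Jun 2015) = 154.2 / 114.2 × 100 = 135.0263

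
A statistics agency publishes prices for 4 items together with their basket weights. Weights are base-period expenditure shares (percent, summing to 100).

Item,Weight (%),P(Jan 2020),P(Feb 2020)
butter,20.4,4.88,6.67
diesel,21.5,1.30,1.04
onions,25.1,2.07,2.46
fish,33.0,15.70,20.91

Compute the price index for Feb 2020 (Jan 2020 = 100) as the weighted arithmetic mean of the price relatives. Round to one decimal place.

118.9

butter: 20.4 × (6.67/4.88) = 20.4 × 1.366803 = 27.8828
diesel: 21.5 × (1.04/1.30) = 21.5 × 0.800000 = 17.2000
onions: 25.1 × (2.46/2.07) = 25.1 × 1.188406 = 29.8290
fish: 33.0 × (20.91/15.70) = 33.0 × 1.331847 = 43.9510
Index = Σ wᵢ·(p₁ᵢ/p₀ᵢ) = 27.8828 + 17.2000 + 29.8290 + 43.9510 = 118.8627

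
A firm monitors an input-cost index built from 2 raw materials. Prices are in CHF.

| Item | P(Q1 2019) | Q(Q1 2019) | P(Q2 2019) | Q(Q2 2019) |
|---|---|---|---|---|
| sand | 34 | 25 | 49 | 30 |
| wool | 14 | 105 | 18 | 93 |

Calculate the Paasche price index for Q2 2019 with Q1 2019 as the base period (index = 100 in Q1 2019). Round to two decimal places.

Paasche price index uses current-period quantities as weights.
ΣP(Q2 2019)·Q(Q2 2019) = 49×30 + 18×93 = 1470 + 1674 = 3144
ΣP(Q1 2019)·Q(Q2 2019) = 34×30 + 14×93 = 1020 + 1302 = 2322
Index = 3144 / 2322 × 100 = 135.4005

135.40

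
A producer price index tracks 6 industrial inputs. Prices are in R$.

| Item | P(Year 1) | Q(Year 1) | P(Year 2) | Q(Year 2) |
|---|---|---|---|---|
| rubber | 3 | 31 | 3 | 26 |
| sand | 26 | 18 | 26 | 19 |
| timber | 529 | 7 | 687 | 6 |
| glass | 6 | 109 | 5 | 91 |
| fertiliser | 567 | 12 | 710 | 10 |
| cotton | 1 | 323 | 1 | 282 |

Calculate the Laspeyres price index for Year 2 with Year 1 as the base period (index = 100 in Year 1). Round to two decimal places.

122.52

Laspeyres price index uses base-period quantities as weights.
ΣP(Year 2)·Q(Year 1) = 3×31 + 26×18 + 687×7 + 5×109 + 710×12 + 1×323 = 93 + 468 + 4809 + 545 + 8520 + 323 = 14758
ΣP(Year 1)·Q(Year 1) = 3×31 + 26×18 + 529×7 + 6×109 + 567×12 + 1×323 = 93 + 468 + 3703 + 654 + 6804 + 323 = 12045
Index = 14758 / 12045 × 100 = 122.5239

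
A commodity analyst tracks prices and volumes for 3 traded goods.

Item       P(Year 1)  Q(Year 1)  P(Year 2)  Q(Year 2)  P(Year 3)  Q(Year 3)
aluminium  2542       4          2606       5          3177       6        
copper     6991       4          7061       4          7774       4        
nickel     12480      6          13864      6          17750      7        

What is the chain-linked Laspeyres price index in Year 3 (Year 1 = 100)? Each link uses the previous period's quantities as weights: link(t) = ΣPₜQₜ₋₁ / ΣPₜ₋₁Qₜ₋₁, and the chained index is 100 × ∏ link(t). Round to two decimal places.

132.97

Link Year 1→Year 2:
ΣP(Year 2)Q(Year 1) = 2606×4 + 7061×4 + 13864×6 = 10424 + 28244 + 83184 = 121852
ΣP(Year 1)Q(Year 1) = 2542×4 + 6991×4 + 12480×6 = 10168 + 27964 + 74880 = 113012
link = 121852/113012 = 1.078222
Link Year 2→Year 3:
ΣP(Year 3)Q(Year 2) = 3177×5 + 7774×4 + 17750×6 = 15885 + 31096 + 106500 = 153481
ΣP(Year 2)Q(Year 2) = 2606×5 + 7061×4 + 13864×6 = 13030 + 28244 + 83184 = 124458
link = 153481/124458 = 1.233195
Chained index = 100 × 1.078222 × 1.233195 = 132.9658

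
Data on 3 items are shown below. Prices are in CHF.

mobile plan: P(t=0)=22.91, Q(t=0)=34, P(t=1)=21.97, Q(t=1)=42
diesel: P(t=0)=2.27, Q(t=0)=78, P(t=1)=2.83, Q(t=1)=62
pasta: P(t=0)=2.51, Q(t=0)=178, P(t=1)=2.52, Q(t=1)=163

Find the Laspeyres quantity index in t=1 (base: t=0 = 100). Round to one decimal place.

Laspeyres quantity index uses base-period prices as weights.
ΣP(t=0)·Q(t=1) = 22.91×42 + 2.27×62 + 2.51×163 = 962.22 + 140.74 + 409.13 = 1512.09
ΣP(t=0)·Q(t=0) = 22.91×34 + 2.27×78 + 2.51×178 = 778.94 + 177.06 + 446.78 = 1402.78
Index = 1512.09 / 1402.78 × 100 = 107.7924

107.8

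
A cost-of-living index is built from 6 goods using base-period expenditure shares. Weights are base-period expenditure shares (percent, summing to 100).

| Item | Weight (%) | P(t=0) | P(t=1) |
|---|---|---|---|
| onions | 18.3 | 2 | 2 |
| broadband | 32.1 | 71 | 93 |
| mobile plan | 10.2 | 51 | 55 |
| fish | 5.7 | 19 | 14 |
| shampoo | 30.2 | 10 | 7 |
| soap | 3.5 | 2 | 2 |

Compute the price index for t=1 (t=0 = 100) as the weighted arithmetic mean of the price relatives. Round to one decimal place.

onions: 18.3 × (2/2) = 18.3 × 1.000000 = 18.3000
broadband: 32.1 × (93/71) = 32.1 × 1.309859 = 42.0465
mobile plan: 10.2 × (55/51) = 10.2 × 1.078431 = 11.0000
fish: 5.7 × (14/19) = 5.7 × 0.736842 = 4.2000
shampoo: 30.2 × (7/10) = 30.2 × 0.700000 = 21.1400
soap: 3.5 × (2/2) = 3.5 × 1.000000 = 3.5000
Index = Σ wᵢ·(p₁ᵢ/p₀ᵢ) = 18.3000 + 42.0465 + 11.0000 + 4.2000 + 21.1400 + 3.5000 = 100.1865

100.2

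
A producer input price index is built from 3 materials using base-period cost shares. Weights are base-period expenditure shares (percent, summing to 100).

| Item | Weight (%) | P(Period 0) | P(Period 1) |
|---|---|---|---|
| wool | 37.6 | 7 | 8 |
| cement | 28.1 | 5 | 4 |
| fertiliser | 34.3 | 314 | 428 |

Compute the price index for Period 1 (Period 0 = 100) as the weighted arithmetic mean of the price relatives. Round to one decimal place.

112.2

wool: 37.6 × (8/7) = 37.6 × 1.142857 = 42.9714
cement: 28.1 × (4/5) = 28.1 × 0.800000 = 22.4800
fertiliser: 34.3 × (428/314) = 34.3 × 1.363057 = 46.7529
Index = Σ wᵢ·(p₁ᵢ/p₀ᵢ) = 42.9714 + 22.4800 + 46.7529 = 112.2043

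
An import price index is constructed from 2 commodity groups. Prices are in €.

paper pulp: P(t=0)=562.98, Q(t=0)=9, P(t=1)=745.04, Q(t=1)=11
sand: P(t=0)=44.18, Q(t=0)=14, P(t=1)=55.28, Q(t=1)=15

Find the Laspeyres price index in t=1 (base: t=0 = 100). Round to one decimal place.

131.6

Laspeyres price index uses base-period quantities as weights.
ΣP(t=1)·Q(t=0) = 745.04×9 + 55.28×14 = 6705.36 + 773.92 = 7479.28
ΣP(t=0)·Q(t=0) = 562.98×9 + 44.18×14 = 5066.82 + 618.52 = 5685.34
Index = 7479.28 / 5685.34 × 100 = 131.5538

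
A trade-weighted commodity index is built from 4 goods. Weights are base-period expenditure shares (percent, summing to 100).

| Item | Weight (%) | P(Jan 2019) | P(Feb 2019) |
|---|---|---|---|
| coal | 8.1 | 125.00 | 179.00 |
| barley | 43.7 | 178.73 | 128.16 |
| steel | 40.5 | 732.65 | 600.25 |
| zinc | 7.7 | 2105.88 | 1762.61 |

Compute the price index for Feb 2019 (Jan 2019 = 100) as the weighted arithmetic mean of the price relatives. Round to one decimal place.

coal: 8.1 × (179.00/125.00) = 8.1 × 1.432000 = 11.5992
barley: 43.7 × (128.16/178.73) = 43.7 × 0.717059 = 31.3355
steel: 40.5 × (600.25/732.65) = 40.5 × 0.819286 = 33.1811
zinc: 7.7 × (1762.61/2105.88) = 7.7 × 0.836995 = 6.4449
Index = Σ wᵢ·(p₁ᵢ/p₀ᵢ) = 11.5992 + 31.3355 + 33.1811 + 6.4449 = 82.5606

82.6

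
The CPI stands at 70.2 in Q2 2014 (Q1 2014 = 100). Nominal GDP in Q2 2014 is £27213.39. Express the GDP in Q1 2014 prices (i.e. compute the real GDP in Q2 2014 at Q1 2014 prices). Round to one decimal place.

38765.5

Real = Nominal ÷ (Index/100) = 27213.39 ÷ (70.2/100)
     = 27213.39 ÷ 0.702 = 38765.5128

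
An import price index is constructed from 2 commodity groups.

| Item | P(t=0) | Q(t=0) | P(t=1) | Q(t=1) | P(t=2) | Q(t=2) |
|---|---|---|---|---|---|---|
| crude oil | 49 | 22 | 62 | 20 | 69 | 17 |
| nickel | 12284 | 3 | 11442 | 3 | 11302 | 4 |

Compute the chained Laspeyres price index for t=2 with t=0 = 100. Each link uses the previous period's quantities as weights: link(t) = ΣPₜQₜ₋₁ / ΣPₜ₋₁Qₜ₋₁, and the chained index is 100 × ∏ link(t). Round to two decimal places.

Link t=0→t=1:
ΣP(t=1)Q(t=0) = 62×22 + 11442×3 = 1364 + 34326 = 35690
ΣP(t=0)Q(t=0) = 49×22 + 12284×3 = 1078 + 36852 = 37930
link = 35690/37930 = 0.940944
Link t=1→t=2:
ΣP(t=2)Q(t=1) = 69×20 + 11302×3 = 1380 + 33906 = 35286
ΣP(t=1)Q(t=1) = 62×20 + 11442×3 = 1240 + 34326 = 35566
link = 35286/35566 = 0.992127
Chained index = 100 × 0.940944 × 0.992127 = 93.3536

93.35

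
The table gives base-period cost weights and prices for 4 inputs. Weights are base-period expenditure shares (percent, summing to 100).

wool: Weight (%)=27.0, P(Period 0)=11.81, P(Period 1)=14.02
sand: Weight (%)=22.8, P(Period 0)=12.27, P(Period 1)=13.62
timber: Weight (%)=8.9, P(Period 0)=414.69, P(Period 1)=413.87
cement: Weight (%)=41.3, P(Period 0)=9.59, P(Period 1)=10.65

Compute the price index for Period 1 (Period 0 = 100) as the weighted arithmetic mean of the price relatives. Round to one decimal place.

wool: 27.0 × (14.02/11.81) = 27.0 × 1.187130 = 32.0525
sand: 22.8 × (13.62/12.27) = 22.8 × 1.110024 = 25.3086
timber: 8.9 × (413.87/414.69) = 8.9 × 0.998023 = 8.8824
cement: 41.3 × (10.65/9.59) = 41.3 × 1.110532 = 45.8650
Index = Σ wᵢ·(p₁ᵢ/p₀ᵢ) = 32.0525 + 25.3086 + 8.8824 + 45.8650 = 112.1084

112.1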